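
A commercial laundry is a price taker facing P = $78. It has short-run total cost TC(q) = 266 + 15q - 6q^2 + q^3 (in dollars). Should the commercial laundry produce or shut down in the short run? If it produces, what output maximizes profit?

Produce at q = 7

From TC, MC = TC'(q) = 15 - 12q + 3q^2 and AVC = VC/q = 15 - 6q + q^2.
AVC is minimized where dAVC/dq = -6 + 2q = 0, at q = 3; min AVC = 15 - 6·3 + 3^2 = $6.
Because $78 ≥ $6, revenue can cover variable cost; the firm operates.
Solving P = MC: -63 - 12q + 3q^2 = 0 ⇒ q = -3 or 7. On the upward-sloping branch, q* = 7.
Check: AVC at q = 7 is $22 ≤ P, so revenue covers variable cost.
Profit = P·q − TC = 78·7 − 420 = $126.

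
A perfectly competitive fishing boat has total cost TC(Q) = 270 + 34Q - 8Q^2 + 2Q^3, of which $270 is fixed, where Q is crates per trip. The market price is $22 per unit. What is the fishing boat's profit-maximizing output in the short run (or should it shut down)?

Shut down

From TC, MC = TC'(Q) = 34 - 16Q + 6Q^2 and AVC = VC/Q = 34 - 8Q + 2Q^2.
AVC hits its minimum where MC = AVC, at Q = 2, giving min AVC = 34 - 8·2 + 2·2^2 = $26.
Since P = $22 < min AVC = $26, price fails to cover variable cost at any output.
The firm minimizes its loss by shutting down and losing only its fixed cost of $270.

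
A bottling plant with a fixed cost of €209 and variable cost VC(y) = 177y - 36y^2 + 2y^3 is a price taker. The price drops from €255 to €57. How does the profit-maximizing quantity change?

Output falls from 13 to 10

MC = 177 - 72y + 6y^2; the shutdown threshold is min AVC = €15 (at y = 9).
With P = €255 above the shutdown price, P = MC gives y = 13.
At P = €57 ≥ min AVC, set P = MC: y = 10. The firm stays open but cuts output.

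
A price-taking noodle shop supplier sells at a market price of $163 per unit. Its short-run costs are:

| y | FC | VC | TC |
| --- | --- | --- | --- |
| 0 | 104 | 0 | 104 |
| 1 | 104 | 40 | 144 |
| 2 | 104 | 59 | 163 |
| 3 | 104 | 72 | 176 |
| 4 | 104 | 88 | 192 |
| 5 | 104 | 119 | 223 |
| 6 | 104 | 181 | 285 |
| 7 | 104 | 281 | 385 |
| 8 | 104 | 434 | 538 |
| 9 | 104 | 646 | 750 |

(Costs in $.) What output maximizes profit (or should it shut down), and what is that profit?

y = 8; profit = $766

Profit at each row (π = 163y − TC): y=0: -104; y=1: 19; y=2: 163; y=3: 313; y=4: 460; y=5: 592; y=6: 693; y=7: 756; y=8: 766; y=9: 717.
Profit is maximized at y = 8. AVC there is 434/8 = $54.25 ≤ P, so producing beats shutting down (which would give -$104).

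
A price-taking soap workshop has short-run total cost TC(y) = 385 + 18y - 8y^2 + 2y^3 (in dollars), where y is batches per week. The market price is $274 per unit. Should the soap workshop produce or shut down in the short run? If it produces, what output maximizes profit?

Strip out fixed cost: VC = 18y - 8y^2 + 2y^3. Then AVC = 18 - 8y + 2y^2 and MC = 18 - 16y + 6y^2.
AVC hits its minimum where MC = AVC, at y = 2, giving min AVC = 18 - 8·2 + 2·2^2 = $10.
Because $274 ≥ $10, revenue can cover variable cost; the firm operates.
Set P = MC: 274 = 18 - 16y + 6y^2 → -256 - 16y + 6y^2 = 0. The roots are y = -16/3 and y = 8; the profit-maximizing output is on the rising part of MC, so y* = 8.
Check: AVC at y = 8 is $82 ≤ P, so revenue covers variable cost.
Profit = P·y − TC = 274·8 − 1041 = $1151.

Produce at y = 8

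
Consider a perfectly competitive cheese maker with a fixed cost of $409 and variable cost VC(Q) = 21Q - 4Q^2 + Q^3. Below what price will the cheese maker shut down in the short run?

$17 per unit

Short-run supply begins at min AVC. From VC = 21Q - 4Q^2 + Q^3, AVC = 21 - 4Q + Q^2.
At the minimum of AVC, MC = AVC. MC = 21 - 8Q + 3Q^2; setting MC = AVC gives 2Q^2 - 4Q = 0, so Q = 2. min AVC = 17.
For P < $17 the firm produces nothing.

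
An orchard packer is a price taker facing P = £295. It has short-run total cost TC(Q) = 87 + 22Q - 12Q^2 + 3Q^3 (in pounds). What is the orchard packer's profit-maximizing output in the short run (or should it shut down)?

Strip out fixed cost: VC = 22Q - 12Q^2 + 3Q^3. Then AVC = 22 - 12Q + 3Q^2 and MC = 22 - 24Q + 9Q^2.
AVC hits its minimum where MC = AVC, at Q = 2, giving min AVC = 22 - 12·2 + 3·2^2 = £10.
P = £295 exceeds min AVC = £10, so the firm stays open.
Solving P = MC: -273 - 24Q + 9Q^2 = 0 ⇒ Q = -13/3 or 7. On the upward-sloping branch, Q* = 7.
Check: AVC at Q = 7 is £85 ≤ P, so revenue covers variable cost.
Profit = P·Q − TC = 295·7 − 682 = £1383.

Produce at Q = 7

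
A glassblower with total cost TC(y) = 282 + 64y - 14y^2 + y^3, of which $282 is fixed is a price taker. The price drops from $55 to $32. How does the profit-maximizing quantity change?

MC = 64 - 28y + 3y^2; the shutdown threshold is min AVC = $15 (at y = 7).
At P = $55 ≥ min AVC, set P = MC on the rising branch: y = 9.
At P = $32 ≥ min AVC, set P = MC: y = 8. The firm stays open but cuts output.

Output falls from 9 to 8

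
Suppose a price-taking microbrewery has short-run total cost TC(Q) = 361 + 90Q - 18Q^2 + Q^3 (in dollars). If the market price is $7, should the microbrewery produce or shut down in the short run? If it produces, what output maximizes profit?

Shut down

Variable cost is VC = 90Q - 18Q^2 + Q^3, so AVC = VC/Q = 90 - 18Q + Q^2 and MC = dTC/dQ = 90 - 36Q + 3Q^2.
AVC hits its minimum where MC = AVC, at Q = 9, giving min AVC = 90 - 18·9 + 9^2 = $9.
P = $7 lies below min AVC = $9; no output level covers variable cost.
Shutting down limits the loss to fixed cost, $361.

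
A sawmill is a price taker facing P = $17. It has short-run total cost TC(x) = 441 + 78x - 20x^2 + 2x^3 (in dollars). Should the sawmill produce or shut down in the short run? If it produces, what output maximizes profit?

From TC, MC = TC'(x) = 78 - 40x + 6x^2 and AVC = VC/x = 78 - 20x + 2x^2.
AVC hits its minimum where MC = AVC, at x = 5, giving min AVC = 78 - 20·5 + 2·5^2 = $28.
Since P = $17 < min AVC = $28, price fails to cover variable cost at any output.
Best response: produce nothing and absorb the $441 fixed cost.

Shut down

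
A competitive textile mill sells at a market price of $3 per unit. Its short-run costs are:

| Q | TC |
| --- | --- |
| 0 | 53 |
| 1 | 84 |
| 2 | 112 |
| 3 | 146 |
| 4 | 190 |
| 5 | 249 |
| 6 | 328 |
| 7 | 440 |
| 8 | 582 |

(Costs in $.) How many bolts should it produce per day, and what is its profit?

Q = 0 (shut down); profit = -$53

Compute π = P·Q − TC at each output: Q=0: -53; Q=1: -81; Q=2: -106; Q=3: -137; Q=4: -178; Q=5: -234; Q=6: -310; Q=7: -419; Q=8: -558.
Profit is highest at Q = 0. Equivalently, the lowest AVC in the table is 59/2 ≈ $29.50 at Q = 2, and P = $3 falls below it — price never covers variable cost, so the firm shuts down and loses only its fixed cost.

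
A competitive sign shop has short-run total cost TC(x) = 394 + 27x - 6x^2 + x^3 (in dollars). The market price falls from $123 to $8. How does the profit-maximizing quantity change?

AVC = 27 - 6x + x^2, minimized at x = 3 where min AVC = $18. MC = 27 - 12x + 3x^2.
At P = $123 ≥ min AVC, set P = MC on the rising branch: x = 8.
At P = $8 < min AVC = $18, price no longer covers variable cost at any output, so the firm shuts down: x = 0.

Output falls from 8 to 0 (the firm shuts down)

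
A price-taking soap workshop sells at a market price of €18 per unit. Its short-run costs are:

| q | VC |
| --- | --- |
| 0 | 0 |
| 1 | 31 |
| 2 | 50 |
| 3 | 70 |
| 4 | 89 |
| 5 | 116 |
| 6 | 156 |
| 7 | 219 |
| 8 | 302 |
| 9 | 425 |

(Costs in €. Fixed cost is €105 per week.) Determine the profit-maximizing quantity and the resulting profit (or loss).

Compute π = P·q − TC at each output: q=0: -105; q=1: -118; q=2: -119; q=3: -121; q=4: -122; q=5: -131; q=6: -153; q=7: -198; q=8: -263; q=9: -368.
Profit is highest at q = 0. Equivalently, the lowest AVC in the table is 89/4 ≈ €22.25 at q = 4, and P = €18 falls below it — price never covers variable cost, so the firm shuts down and loses only its fixed cost.

q = 0 (shut down); profit = -€105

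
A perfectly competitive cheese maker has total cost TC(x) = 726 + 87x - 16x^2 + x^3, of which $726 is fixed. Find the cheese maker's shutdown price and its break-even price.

Shutdown price = min AVC. AVC = 87 - 16x + x^2, with vertex at x = 8 and minimum $23.
ATC = 726/x + 87 - 16x + x^2. Setting dATC/dx = −726/x^2 − 16 + 2x = 0 gives x = 11 (since 2·11^3 − 16·11^2 = 726).
min ATC = 726/11 + 87 − 16·11 + 11^2 = $98. That is the break-even price.
Between these two prices the firm operates at a loss; above $98 it earns a profit.

Shutdown price = $23; break-even price = $98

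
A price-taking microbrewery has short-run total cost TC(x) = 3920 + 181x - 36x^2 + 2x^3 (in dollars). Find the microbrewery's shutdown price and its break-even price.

Shutdown price = $19; break-even price = $349

Shutdown price = min AVC. AVC = 181 - 36x + 2x^2, with vertex at x = 9 and minimum $19.
ATC = 3920/x + 181 - 36x + 2x^2. Setting dATC/dx = −3920/x^2 − 36 + 4x = 0 gives x = 14 (since 4·14^3 − 36·14^2 = 3920).
min ATC = 3920/14 + 181 − 36·14 + 2·14^2 = $349. That is the break-even price.
For $19 ≤ P < $349 the firm produces at a loss; below $19 it shuts down.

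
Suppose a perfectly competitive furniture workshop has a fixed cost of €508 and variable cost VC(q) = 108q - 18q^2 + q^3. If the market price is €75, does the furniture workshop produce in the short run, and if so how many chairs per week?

Produce at q = 11

Strip out fixed cost: VC = 108q - 18q^2 + q^3. Then AVC = 108 - 18q + q^2 and MC = 108 - 36q + 3q^2.
AVC is minimized where dAVC/dq = -18 + 2q = 0, at q = 9; min AVC = 108 - 18·9 + 9^2 = €27.
Because €75 ≥ €27, revenue can cover variable cost; the firm operates.
P = MC gives 33 - 36q + 3q^2 = 0, with roots 1 and 11. Take the larger (rising MC): q* = 11.
Check: AVC at q = 11 is €31 ≤ P, so revenue covers variable cost.
Profit = P·q − TC = 75·11 − 849 = -€24, a loss, but smaller than the €508 fixed cost the firm would lose by shutting down.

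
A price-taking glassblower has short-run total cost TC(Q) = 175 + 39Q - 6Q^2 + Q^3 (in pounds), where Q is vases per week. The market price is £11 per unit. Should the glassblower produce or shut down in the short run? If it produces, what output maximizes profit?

Variable cost is VC = 39Q - 6Q^2 + Q^3, so AVC = VC/Q = 39 - 6Q + Q^2 and MC = dTC/dQ = 39 - 12Q + 3Q^2.
AVC is minimized where dAVC/dQ = -6 + 2Q = 0, at Q = 3; min AVC = 39 - 6·3 + 3^2 = £30.
P = £11 lies below min AVC = £30; no output level covers variable cost.
Shutting down limits the loss to fixed cost, £175.

Shut down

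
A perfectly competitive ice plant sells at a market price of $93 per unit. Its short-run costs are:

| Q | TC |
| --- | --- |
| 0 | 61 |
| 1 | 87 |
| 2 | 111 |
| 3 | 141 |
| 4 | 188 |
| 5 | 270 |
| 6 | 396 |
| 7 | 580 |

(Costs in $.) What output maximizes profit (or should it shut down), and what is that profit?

Compute π = P·Q − TC at each output: Q=0: -61; Q=1: 6; Q=2: 75; Q=3: 138; Q=4: 184; Q=5: 195; Q=6: 162; Q=7: 71.
Profit is maximized at Q = 5. AVC there is 209/5 = $41.80 ≤ P, so producing beats shutting down (which would give -$61).

Q = 5; profit = $195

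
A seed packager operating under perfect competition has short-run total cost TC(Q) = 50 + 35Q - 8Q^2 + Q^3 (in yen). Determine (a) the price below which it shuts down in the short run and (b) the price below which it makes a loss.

Shutdown price = min AVC. AVC = 35 - 8Q + Q^2, with vertex at Q = 4 and minimum ¥19.
ATC = 50/Q + 35 - 8Q + Q^2. Setting dATC/dQ = −50/Q^2 − 8 + 2Q = 0 gives Q = 5 (since 2·5^3 − 8·5^2 = 50).
min ATC = 50/5 + 35 − 8·5 + 5^2 = ¥30. That is the break-even price.
Between these two prices the firm operates at a loss; above ¥30 it earns a profit.

Shutdown price = ¥19; break-even price = ¥30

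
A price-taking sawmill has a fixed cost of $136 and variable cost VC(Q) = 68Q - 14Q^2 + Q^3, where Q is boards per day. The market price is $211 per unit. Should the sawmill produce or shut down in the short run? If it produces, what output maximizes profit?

Produce at Q = 13

Strip out fixed cost: VC = 68Q - 14Q^2 + Q^3. Then AVC = 68 - 14Q + Q^2 and MC = 68 - 28Q + 3Q^2.
AVC hits its minimum where MC = AVC, at Q = 7, giving min AVC = 68 - 14·7 + 7^2 = $19.
P = $211 exceeds min AVC = $19, so the firm stays open.
P = MC gives -143 - 28Q + 3Q^2 = 0, with roots -11/3 and 13. Take the larger (rising MC): Q* = 13.
Check: AVC at Q = 13 is $55 ≤ P, so revenue covers variable cost.
Profit = P·Q − TC = 211·13 − 851 = $1892.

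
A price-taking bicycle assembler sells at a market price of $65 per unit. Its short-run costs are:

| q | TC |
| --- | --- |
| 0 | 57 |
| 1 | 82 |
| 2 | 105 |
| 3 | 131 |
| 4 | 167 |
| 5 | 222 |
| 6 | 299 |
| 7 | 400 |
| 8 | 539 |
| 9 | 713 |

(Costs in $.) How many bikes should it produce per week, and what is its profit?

Tabulate TR − TC: q=0: -57; q=1: -17; q=2: 25; q=3: 64; q=4: 93; q=5: 103; q=6: 91; q=7: 55; q=8: -19; q=9: -128.
Profit is maximized at q = 5. AVC there is 165/5 = $33 ≤ P, so producing beats shutting down (which would give -$57).

q = 5; profit = $103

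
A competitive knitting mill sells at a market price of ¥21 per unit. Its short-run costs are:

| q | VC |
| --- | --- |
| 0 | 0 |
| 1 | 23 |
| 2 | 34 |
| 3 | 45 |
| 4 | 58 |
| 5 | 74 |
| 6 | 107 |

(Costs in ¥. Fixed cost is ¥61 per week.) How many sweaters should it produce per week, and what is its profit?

q = 5; profit = -¥30

Compute π = P·q − TC at each output: q=0: -61; q=1: -63; q=2: -53; q=3: -43; q=4: -35; q=5: -30; q=6: -42.
Profit is maximized at q = 5. AVC there is 74/5 = ¥14.80 ≤ P, so producing beats shutting down (which would give -¥61).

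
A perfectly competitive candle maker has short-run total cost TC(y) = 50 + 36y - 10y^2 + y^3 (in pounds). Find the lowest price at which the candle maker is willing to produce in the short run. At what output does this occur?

£11 per unit, at y = 5

The shutdown price is the minimum of AVC. VC = 36y - 10y^2 + y^3, so AVC = 36 - 10y + y^2.
At the minimum of AVC, MC = AVC. MC = 36 - 20y + 3y^2; setting MC = AVC gives 2y^2 - 10y = 0, so y = 5. min AVC = 11.
So the shutdown price is £11.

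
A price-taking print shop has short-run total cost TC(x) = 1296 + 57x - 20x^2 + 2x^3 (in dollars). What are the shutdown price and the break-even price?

AVC = 57 - 20x + 2x^2; minimized at x = 5, giving min AVC = $7. That is the shutdown price.
ATC = 1296/x + 57 - 20x + 2x^2. Setting dATC/dx = −1296/x^2 − 20 + 4x = 0 gives x = 9 (since 4·9^3 − 20·9^2 = 1296).
min ATC = 1296/9 + 57 − 20·9 + 2·9^2 = $183. That is the break-even price.
Between these two prices the firm operates at a loss; above $183 it earns a profit.

Shutdown price = $7; break-even price = $183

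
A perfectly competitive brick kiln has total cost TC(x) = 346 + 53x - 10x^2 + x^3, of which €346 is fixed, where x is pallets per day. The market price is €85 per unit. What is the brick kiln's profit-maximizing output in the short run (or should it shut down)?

Strip out fixed cost: VC = 53x - 10x^2 + x^3. Then AVC = 53 - 10x + x^2 and MC = 53 - 20x + 3x^2.
AVC hits its minimum where MC = AVC, at x = 5, giving min AVC = 53 - 10·5 + 5^2 = €28.
Because €85 ≥ €28, revenue can cover variable cost; the firm operates.
P = MC gives -32 - 20x + 3x^2 = 0, with roots -4/3 and 8. Take the larger (rising MC): x* = 8.
Check: AVC at x = 8 is €37 ≤ P, so revenue covers variable cost.
Profit = P·x − TC = 85·8 − 642 = €38.

Produce at x = 8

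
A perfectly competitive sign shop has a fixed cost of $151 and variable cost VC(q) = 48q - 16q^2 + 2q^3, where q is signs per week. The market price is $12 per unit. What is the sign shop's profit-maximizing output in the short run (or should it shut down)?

Strip out fixed cost: VC = 48q - 16q^2 + 2q^3. Then AVC = 48 - 16q + 2q^2 and MC = 48 - 32q + 6q^2.
The AVC parabola has its vertex at q = 16/4 = 4, where AVC = 48 - 16·4 + 2·4^2 = $16.
P = $12 lies below min AVC = $16; no output level covers variable cost.
Shutting down limits the loss to fixed cost, $151.

Shut down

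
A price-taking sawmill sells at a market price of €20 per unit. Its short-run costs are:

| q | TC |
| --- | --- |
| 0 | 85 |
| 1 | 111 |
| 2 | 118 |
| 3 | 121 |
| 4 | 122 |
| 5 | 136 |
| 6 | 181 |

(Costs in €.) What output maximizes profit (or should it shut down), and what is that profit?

q = 5; profit = -€36

Tabulate TR − TC: q=0: -85; q=1: -91; q=2: -78; q=3: -61; q=4: -42; q=5: -36; q=6: -61.
Profit is maximized at q = 5. AVC there is 51/5 = €10.20 ≤ P, so producing beats shutting down (which would give -€85).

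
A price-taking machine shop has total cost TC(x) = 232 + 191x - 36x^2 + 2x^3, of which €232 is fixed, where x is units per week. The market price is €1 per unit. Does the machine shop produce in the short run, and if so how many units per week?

Shut down

Variable cost is VC = 191x - 36x^2 + 2x^3, so AVC = VC/x = 191 - 36x + 2x^2 and MC = dTC/dx = 191 - 72x + 6x^2.
The AVC parabola has its vertex at x = 36/4 = 9, where AVC = 191 - 36·9 + 2·9^2 = €29.
P = €1 lies below min AVC = €29; no output level covers variable cost.
Shutting down limits the loss to fixed cost, €232.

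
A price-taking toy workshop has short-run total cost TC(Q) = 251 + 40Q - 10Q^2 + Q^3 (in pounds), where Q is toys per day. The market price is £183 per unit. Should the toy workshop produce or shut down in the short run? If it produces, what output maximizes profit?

Produce at Q = 11

Strip out fixed cost: VC = 40Q - 10Q^2 + Q^3. Then AVC = 40 - 10Q + Q^2 and MC = 40 - 20Q + 3Q^2.
The AVC parabola has its vertex at Q = 10/2 = 5, where AVC = 40 - 10·5 + 5^2 = £15.
P = £183 exceeds min AVC = £15, so the firm stays open.
P = MC gives -143 - 20Q + 3Q^2 = 0, with roots -13/3 and 11. Take the larger (rising MC): Q* = 11.
Check: AVC at Q = 11 is £51 ≤ P, so revenue covers variable cost.
Profit = P·Q − TC = 183·11 − 812 = £1201.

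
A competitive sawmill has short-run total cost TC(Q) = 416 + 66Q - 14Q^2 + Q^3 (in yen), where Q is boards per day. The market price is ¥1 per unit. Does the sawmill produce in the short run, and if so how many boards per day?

Strip out fixed cost: VC = 66Q - 14Q^2 + Q^3. Then AVC = 66 - 14Q + Q^2 and MC = 66 - 28Q + 3Q^2.
AVC hits its minimum where MC = AVC, at Q = 7, giving min AVC = 66 - 14·7 + 7^2 = ¥17.
Since P = ¥1 < min AVC = ¥17, price fails to cover variable cost at any output.
The firm minimizes its loss by shutting down and losing only its fixed cost of ¥416.

Shut down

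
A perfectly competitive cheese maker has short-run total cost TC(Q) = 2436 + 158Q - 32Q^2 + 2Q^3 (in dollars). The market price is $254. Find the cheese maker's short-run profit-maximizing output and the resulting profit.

AVC = 158 - 32Q + 2Q^2; min AVC = $30 at Q = 8. Since P = $254 ≥ min AVC, the firm produces.
With MC = 158 - 64Q + 6Q^2, P = MC on the upward-sloping part at Q* = 12.
TR = 254·12 = 3048. TC = 2436 + 744 = 3180. Profit = 3048 − 3180 = -$132.
By producing, the firm covers all variable cost plus $2304 of fixed cost; shutting down would lose the full $2436.

Profit = -$132 at Q = 12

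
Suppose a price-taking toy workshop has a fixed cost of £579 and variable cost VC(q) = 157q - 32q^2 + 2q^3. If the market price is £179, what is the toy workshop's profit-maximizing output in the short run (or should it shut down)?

Variable cost is VC = 157q - 32q^2 + 2q^3, so AVC = VC/q = 157 - 32q + 2q^2 and MC = dTC/dq = 157 - 64q + 6q^2.
AVC hits its minimum where MC = AVC, at q = 8, giving min AVC = 157 - 32·8 + 2·8^2 = £29.
Since P = £179 ≥ min AVC = £29, price covers variable cost and the firm should produce.
Set P = MC: 179 = 157 - 64q + 6q^2 → -22 - 64q + 6q^2 = 0. The roots are q = -1/3 and q = 11; the profit-maximizing output is on the rising part of MC, so q* = 11.
Check: AVC at q = 11 is £47 ≤ P, so revenue covers variable cost.
Profit = P·q − TC = 179·11 − 1096 = £873.

Produce at q = 11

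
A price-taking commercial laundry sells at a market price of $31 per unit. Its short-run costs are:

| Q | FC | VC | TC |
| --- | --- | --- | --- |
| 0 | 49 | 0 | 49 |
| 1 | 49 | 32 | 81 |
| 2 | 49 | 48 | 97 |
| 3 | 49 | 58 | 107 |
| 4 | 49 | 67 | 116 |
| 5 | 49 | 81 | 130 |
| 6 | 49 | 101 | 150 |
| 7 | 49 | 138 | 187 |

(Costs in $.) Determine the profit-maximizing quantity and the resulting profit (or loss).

Q = 6; profit = $36

Tabulate TR − TC: Q=0: -49; Q=1: -50; Q=2: -35; Q=3: -14; Q=4: 8; Q=5: 25; Q=6: 36; Q=7: 30.
Profit is maximized at Q = 6. AVC there is 101/6 = $16.83 ≤ P, so producing beats shutting down (which would give -$49).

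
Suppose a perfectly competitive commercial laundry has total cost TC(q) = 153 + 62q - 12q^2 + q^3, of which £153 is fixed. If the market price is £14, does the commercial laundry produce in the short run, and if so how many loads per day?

Strip out fixed cost: VC = 62q - 12q^2 + q^3. Then AVC = 62 - 12q + q^2 and MC = 62 - 24q + 3q^2.
AVC is minimized where dAVC/dq = -12 + 2q = 0, at q = 6; min AVC = 62 - 12·6 + 6^2 = £26.
With P < min AVC (£14 < £26), every unit sold adds to the loss.
Shutting down limits the loss to fixed cost, £153.

Shut down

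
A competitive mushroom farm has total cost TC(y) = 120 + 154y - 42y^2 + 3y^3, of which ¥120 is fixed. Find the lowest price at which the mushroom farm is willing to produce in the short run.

¥7 per unit

The firm shuts down when price falls below the minimum of average variable cost. AVC = VC/y = 154 - 42y + 3y^2.
dAVC/dy = -42 + 6y = 0 gives y = 7. min AVC = 154 - 42·7 + 3·7^2 = 7.
So the shutdown price is ¥7.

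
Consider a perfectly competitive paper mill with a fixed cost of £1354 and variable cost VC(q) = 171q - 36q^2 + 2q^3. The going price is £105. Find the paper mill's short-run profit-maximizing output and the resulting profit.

Profit = -£386 at q = 11

AVC = 171 - 36q + 2q^2 has its minimum £9 at q = 9; price £105 clears that bar, so the firm operates.
With MC = 171 - 72q + 6q^2, P = MC on the upward-sloping part at q* = 11.
TR = 105·11 = 1155. TC = 1354 + 187 = 1541. Profit = 1155 − 1541 = -£386.
By producing, the firm covers all variable cost plus £968 of fixed cost; shutting down would lose the full £1354.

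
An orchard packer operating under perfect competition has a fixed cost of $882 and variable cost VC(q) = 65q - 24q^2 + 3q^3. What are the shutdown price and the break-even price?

Shutdown price = min AVC. AVC = 65 - 24q + 3q^2, with vertex at q = 4 and minimum $17.
ATC = 882/q + 65 - 24q + 3q^2. Setting dATC/dq = −882/q^2 − 24 + 6q = 0 gives q = 7 (since 6·7^3 − 24·7^2 = 882).
min ATC = 882/7 + 65 − 24·7 + 3·7^2 = $170. That is the break-even price.
Between these two prices the firm operates at a loss; above $170 it earns a profit.

Shutdown price = $17; break-even price = $170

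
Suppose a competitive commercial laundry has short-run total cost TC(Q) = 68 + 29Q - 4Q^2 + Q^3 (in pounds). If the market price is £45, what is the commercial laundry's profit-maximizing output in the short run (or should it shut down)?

Strip out fixed cost: VC = 29Q - 4Q^2 + Q^3. Then AVC = 29 - 4Q + Q^2 and MC = 29 - 8Q + 3Q^2.
The AVC parabola has its vertex at Q = 4/2 = 2, where AVC = 29 - 4·2 + 2^2 = £25.
P = £45 exceeds min AVC = £25, so the firm stays open.
Solving P = MC: -16 - 8Q + 3Q^2 = 0 ⇒ Q = -4/3 or 4. On the upward-sloping branch, Q* = 4.
Check: AVC at Q = 4 is £29 ≤ P, so revenue covers variable cost.
Profit = P·Q − TC = 45·4 − 184 = -£4, a loss, but smaller than the £68 fixed cost the firm would lose by shutting down.

Produce at Q = 4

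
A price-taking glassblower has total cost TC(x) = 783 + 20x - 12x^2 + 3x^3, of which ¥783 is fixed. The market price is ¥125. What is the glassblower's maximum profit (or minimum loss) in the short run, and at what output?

AVC = 20 - 12x + 3x^2 has its minimum ¥8 at x = 2; price ¥125 clears that bar, so the firm operates.
With MC = 20 - 24x + 9x^2, P = MC on the upward-sloping part at x* = 5.
TR = 125·5 = 625. TC = 783 + 175 = 958. Profit = 625 − 958 = -¥333.
That loss of ¥333 beats the ¥783 the firm would lose by shutting down; producing recovers ¥450 of fixed cost.

Profit = -¥333 at x = 5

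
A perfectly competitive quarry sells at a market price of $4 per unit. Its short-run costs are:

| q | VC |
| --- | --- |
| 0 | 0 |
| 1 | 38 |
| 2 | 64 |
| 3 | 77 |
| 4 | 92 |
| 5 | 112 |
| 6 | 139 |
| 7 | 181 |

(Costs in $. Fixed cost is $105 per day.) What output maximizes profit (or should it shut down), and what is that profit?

q = 0 (shut down); profit = -$105

Tabulate TR − TC: q=0: -105; q=1: -139; q=2: -161; q=3: -170; q=4: -181; q=5: -197; q=6: -220; q=7: -258.
Profit is highest at q = 0. Equivalently, the lowest AVC in the table is 112/5 ≈ $22.40 at q = 5, and P = $4 falls below it — price never covers variable cost, so the firm shuts down and loses only its fixed cost.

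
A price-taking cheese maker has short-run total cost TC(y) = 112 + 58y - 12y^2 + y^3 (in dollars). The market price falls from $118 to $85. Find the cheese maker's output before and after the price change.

Output falls from 10 to 9

AVC = 58 - 12y + y^2, minimized at y = 6 where min AVC = $22. MC = 58 - 24y + 3y^2.
With P = $118 above the shutdown price, P = MC gives y = 10.
At P = $85 ≥ min AVC, set P = MC: y = 9. The firm stays open but cuts output.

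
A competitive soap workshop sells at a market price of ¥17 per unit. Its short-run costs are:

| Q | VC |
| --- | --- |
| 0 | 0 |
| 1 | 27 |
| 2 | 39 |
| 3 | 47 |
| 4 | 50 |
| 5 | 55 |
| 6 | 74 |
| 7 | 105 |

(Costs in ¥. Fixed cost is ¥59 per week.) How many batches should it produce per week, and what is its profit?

Q = 5; profit = -¥29

Tabulate TR − TC: Q=0: -59; Q=1: -69; Q=2: -64; Q=3: -55; Q=4: -41; Q=5: -29; Q=6: -31; Q=7: -45.
Profit is maximized at Q = 5. AVC there is 55/5 = ¥11 ≤ P, so producing beats shutting down (which would give -¥59).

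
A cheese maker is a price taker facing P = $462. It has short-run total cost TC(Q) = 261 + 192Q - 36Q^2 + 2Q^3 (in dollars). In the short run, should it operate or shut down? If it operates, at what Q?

Variable cost is VC = 192Q - 36Q^2 + 2Q^3, so AVC = VC/Q = 192 - 36Q + 2Q^2 and MC = dTC/dQ = 192 - 72Q + 6Q^2.
The AVC parabola has its vertex at Q = 36/4 = 9, where AVC = 192 - 36·9 + 2·9^2 = $30.
Because $462 ≥ $30, revenue can cover variable cost; the firm operates.
Solving P = MC: -270 - 72Q + 6Q^2 = 0 ⇒ Q = -3 or 15. On the upward-sloping branch, Q* = 15.
Check: AVC at Q = 15 is $102 ≤ P, so revenue covers variable cost.
Profit = P·Q − TC = 462·15 − 1791 = $5139.

Produce at Q = 15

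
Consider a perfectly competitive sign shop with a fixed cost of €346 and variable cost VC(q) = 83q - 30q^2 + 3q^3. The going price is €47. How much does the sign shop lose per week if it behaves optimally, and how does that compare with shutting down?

Profit = -€130 at q = 6

AVC = 83 - 30q + 3q^2; min AVC = €8 at q = 5. Since P = €47 ≥ min AVC, the firm produces.
MC = 83 - 60q + 9q^2. Setting P = MC and taking the root on the rising branch gives q* = 6.
TR = 47·6 = 282. TC = 346 + 66 = 412. Profit = 282 − 412 = -€130.
That loss of €130 beats the €346 the firm would lose by shutting down; producing recovers €216 of fixed cost.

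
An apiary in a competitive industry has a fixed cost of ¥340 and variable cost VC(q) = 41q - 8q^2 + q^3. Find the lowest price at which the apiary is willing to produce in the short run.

The firm shuts down when price falls below the minimum of average variable cost. AVC = VC/q = 41 - 8q + q^2.
dAVC/dq = -8 + 2q = 0 gives q = 4. min AVC = 41 - 8·4 + 4^2 = 25.
For P < ¥25 the firm produces nothing.

¥25 per unit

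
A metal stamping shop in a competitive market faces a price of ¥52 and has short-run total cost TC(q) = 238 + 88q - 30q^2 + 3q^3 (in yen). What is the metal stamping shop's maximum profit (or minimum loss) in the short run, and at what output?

Profit = -¥22 at q = 6

AVC = 88 - 30q + 3q^2; min AVC = ¥13 at q = 5. Since P = ¥52 ≥ min AVC, the firm produces.
With MC = 88 - 60q + 9q^2, P = MC on the upward-sloping part at q* = 6.
TR = 52·6 = 312. TC = 238 + 96 = 334. Profit = 312 − 334 = -¥22.
Shutting down would mean losing the fixed cost of ¥238, so operating at a loss of ¥22 is better by ¥216.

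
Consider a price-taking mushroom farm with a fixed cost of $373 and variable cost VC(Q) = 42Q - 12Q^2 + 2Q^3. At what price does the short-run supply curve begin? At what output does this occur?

The shutdown price is the minimum of AVC. VC = 42Q - 12Q^2 + 2Q^3, so AVC = 42 - 12Q + 2Q^2.
dAVC/dQ = -12 + 4Q = 0 gives Q = 3. min AVC = 42 - 12·3 + 2·3^2 = 24.
The firm shuts down for any P below $24.

$24 per unit, at Q = 3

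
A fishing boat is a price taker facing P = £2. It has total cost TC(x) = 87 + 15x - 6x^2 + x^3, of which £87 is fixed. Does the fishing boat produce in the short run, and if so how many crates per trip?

Shut down

Variable cost is VC = 15x - 6x^2 + x^3, so AVC = VC/x = 15 - 6x + x^2 and MC = dTC/dx = 15 - 12x + 3x^2.
The AVC parabola has its vertex at x = 6/2 = 3, where AVC = 15 - 6·3 + 3^2 = £6.
With P < min AVC (£2 < £6), every unit sold adds to the loss.
Best response: produce nothing and absorb the £87 fixed cost.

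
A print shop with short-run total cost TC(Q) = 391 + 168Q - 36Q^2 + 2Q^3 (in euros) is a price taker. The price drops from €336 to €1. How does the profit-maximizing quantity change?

Output falls from 14 to 0 (the firm shuts down)

AVC = 168 - 36Q + 2Q^2, minimized at Q = 9 where min AVC = €6. MC = 168 - 72Q + 6Q^2.
With P = €336 above the shutdown price, P = MC gives Q = 14.
At P = €1 < min AVC = €6, price no longer covers variable cost at any output, so the firm shuts down: Q = 0.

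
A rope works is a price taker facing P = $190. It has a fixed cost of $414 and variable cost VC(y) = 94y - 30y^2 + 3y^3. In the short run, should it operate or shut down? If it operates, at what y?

Produce at y = 8

Strip out fixed cost: VC = 94y - 30y^2 + 3y^3. Then AVC = 94 - 30y + 3y^2 and MC = 94 - 60y + 9y^2.
AVC hits its minimum where MC = AVC, at y = 5, giving min AVC = 94 - 30·5 + 3·5^2 = $19.
Because $190 ≥ $19, revenue can cover variable cost; the firm operates.
Set P = MC: 190 = 94 - 60y + 9y^2 → -96 - 60y + 9y^2 = 0. The roots are y = -4/3 and y = 8; the profit-maximizing output is on the rising part of MC, so y* = 8.
Check: AVC at y = 8 is $46 ≤ P, so revenue covers variable cost.
Profit = P·y − TC = 190·8 − 782 = $738.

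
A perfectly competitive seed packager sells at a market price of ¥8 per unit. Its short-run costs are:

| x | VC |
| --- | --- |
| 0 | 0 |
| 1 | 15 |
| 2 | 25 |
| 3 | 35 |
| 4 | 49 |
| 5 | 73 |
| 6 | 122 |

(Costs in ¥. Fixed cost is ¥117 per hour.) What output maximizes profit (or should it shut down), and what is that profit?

x = 0 (shut down); profit = -¥117

Profit at each row (π = 8x − TC): x=0: -117; x=1: -124; x=2: -126; x=3: -128; x=4: -134; x=5: -150; x=6: -191.
Profit is highest at x = 0. Equivalently, the lowest AVC in the table is 35/3 ≈ ¥11.67 at x = 3, and P = ¥8 falls below it — price never covers variable cost, so the firm shuts down and loses only its fixed cost.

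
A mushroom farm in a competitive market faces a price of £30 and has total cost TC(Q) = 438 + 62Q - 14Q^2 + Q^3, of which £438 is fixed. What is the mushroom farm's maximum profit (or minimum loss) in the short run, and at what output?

AVC = 62 - 14Q + Q^2 has its minimum £13 at Q = 7; price £30 clears that bar, so the firm operates.
With MC = 62 - 28Q + 3Q^2, P = MC on the upward-sloping part at Q* = 8.
TR = 30·8 = 240. TC = 438 + 112 = 550. Profit = 240 − 550 = -£310.
Shutting down would mean losing the fixed cost of £438, so operating at a loss of £310 is better by £128.

Profit = -£310 at Q = 8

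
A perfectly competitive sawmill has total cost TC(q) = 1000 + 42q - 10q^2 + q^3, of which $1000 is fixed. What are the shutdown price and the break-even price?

Shutdown price = $17; break-even price = $142

AVC = 42 - 10q + q^2; minimized at q = 5, giving min AVC = $17. That is the shutdown price.
ATC = 1000/q + 42 - 10q + q^2. Setting dATC/dq = −1000/q^2 − 10 + 2q = 0 gives q = 10 (since 2·10^3 − 10·10^2 = 1000).
min ATC = 1000/10 + 42 − 10·10 + 10^2 = $142. That is the break-even price.
For $17 ≤ P < $142 the firm produces at a loss; below $17 it shuts down.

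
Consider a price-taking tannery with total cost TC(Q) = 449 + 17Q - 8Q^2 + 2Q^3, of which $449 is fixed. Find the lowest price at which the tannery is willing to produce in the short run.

Short-run supply begins at min AVC. From VC = 17Q - 8Q^2 + 2Q^3, AVC = 17 - 8Q + 2Q^2.
dAVC/dQ = -8 + 4Q = 0 gives Q = 2. min AVC = 17 - 8·2 + 2·2^2 = 9.
The firm shuts down for any P below $9.

$9 per unit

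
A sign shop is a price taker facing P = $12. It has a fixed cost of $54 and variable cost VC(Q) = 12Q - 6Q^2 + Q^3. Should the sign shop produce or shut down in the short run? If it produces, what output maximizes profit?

Strip out fixed cost: VC = 12Q - 6Q^2 + Q^3. Then AVC = 12 - 6Q + Q^2 and MC = 12 - 12Q + 3Q^2.
AVC hits its minimum where MC = AVC, at Q = 3, giving min AVC = 12 - 6·3 + 3^2 = $3.
Because $12 ≥ $3, revenue can cover variable cost; the firm operates.
P = MC gives -12Q + 3Q^2 = 0, with roots 0 and 4. Take the larger (rising MC): Q* = 4.
Check: AVC at Q = 4 is $4 ≤ P, so revenue covers variable cost.
Profit = P·Q − TC = 12·4 − 70 = -$22, a loss, but smaller than the $54 fixed cost the firm would lose by shutting down.

Produce at Q = 4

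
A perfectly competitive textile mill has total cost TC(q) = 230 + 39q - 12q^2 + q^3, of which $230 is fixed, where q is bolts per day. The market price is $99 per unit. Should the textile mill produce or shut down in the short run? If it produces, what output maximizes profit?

Produce at q = 10

Variable cost is VC = 39q - 12q^2 + q^3, so AVC = VC/q = 39 - 12q + q^2 and MC = dTC/dq = 39 - 24q + 3q^2.
AVC hits its minimum where MC = AVC, at q = 6, giving min AVC = 39 - 12·6 + 6^2 = $3.
P = $99 exceeds min AVC = $3, so the firm stays open.
P = MC gives -60 - 24q + 3q^2 = 0, with roots -2 and 10. Take the larger (rising MC): q* = 10.
Check: AVC at q = 10 is $19 ≤ P, so revenue covers variable cost.
Profit = P·q − TC = 99·10 − 420 = $570.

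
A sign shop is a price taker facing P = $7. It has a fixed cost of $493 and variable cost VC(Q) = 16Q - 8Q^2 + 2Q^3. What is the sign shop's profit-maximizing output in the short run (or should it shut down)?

Shut down

Strip out fixed cost: VC = 16Q - 8Q^2 + 2Q^3. Then AVC = 16 - 8Q + 2Q^2 and MC = 16 - 16Q + 6Q^2.
AVC is minimized where dAVC/dQ = -8 + 4Q = 0, at Q = 2; min AVC = 16 - 8·2 + 2·2^2 = $8.
With P < min AVC ($7 < $8), every unit sold adds to the loss.
The firm minimizes its loss by shutting down and losing only its fixed cost of $493.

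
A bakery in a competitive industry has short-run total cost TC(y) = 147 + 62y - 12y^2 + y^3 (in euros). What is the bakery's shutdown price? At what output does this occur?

Short-run supply begins at min AVC. From VC = 62y - 12y^2 + y^3, AVC = 62 - 12y + y^2.
At the minimum of AVC, MC = AVC. MC = 62 - 24y + 3y^2; setting MC = AVC gives 2y^2 - 12y = 0, so y = 6. min AVC = 26.
The firm shuts down for any P below €26.

€26 per unit, at y = 6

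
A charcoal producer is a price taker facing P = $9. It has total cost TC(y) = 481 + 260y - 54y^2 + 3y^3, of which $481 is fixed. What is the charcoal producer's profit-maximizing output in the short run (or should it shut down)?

Shut down

Strip out fixed cost: VC = 260y - 54y^2 + 3y^3. Then AVC = 260 - 54y + 3y^2 and MC = 260 - 108y + 9y^2.
AVC hits its minimum where MC = AVC, at y = 9, giving min AVC = 260 - 54·9 + 3·9^2 = $17.
P = $9 lies below min AVC = $17; no output level covers variable cost.
The firm minimizes its loss by shutting down and losing only its fixed cost of $481.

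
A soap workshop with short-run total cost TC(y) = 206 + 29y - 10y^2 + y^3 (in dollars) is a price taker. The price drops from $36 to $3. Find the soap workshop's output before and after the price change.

MC = 29 - 20y + 3y^2; the shutdown threshold is min AVC = $4 (at y = 5).
At P = $36 ≥ min AVC, set P = MC on the rising branch: y = 7.
At P = $3 < min AVC = $4, price no longer covers variable cost at any output, so the firm shuts down: y = 0.

Output falls from 7 to 0 (the firm shuts down)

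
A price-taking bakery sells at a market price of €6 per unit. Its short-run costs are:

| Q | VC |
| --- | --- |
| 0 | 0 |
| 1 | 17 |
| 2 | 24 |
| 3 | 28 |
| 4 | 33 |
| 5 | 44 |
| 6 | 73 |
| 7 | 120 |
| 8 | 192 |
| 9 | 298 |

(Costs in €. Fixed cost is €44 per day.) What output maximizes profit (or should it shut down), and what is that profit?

Profit at each row (π = 6Q − TC): Q=0: -44; Q=1: -55; Q=2: -56; Q=3: -54; Q=4: -53; Q=5: -58; Q=6: -81; Q=7: -122; Q=8: -188; Q=9: -288.
Profit is highest at Q = 0. Equivalently, the lowest AVC in the table is 33/4 ≈ €8.25 at Q = 4, and P = €6 falls below it — price never covers variable cost, so the firm shuts down and loses only its fixed cost.

Q = 0 (shut down); profit = -€44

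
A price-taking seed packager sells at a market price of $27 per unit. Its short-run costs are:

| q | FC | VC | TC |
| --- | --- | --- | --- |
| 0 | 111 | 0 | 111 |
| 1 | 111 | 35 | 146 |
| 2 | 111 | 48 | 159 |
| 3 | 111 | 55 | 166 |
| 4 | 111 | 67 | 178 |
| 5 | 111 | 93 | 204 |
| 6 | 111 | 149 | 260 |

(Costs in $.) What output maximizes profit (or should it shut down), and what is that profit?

Compute π = P·q − TC at each output: q=0: -111; q=1: -119; q=2: -105; q=3: -85; q=4: -70; q=5: -69; q=6: -98.
Profit is maximized at q = 5. AVC there is 93/5 = $18.60 ≤ P, so producing beats shutting down (which would give -$111).

q = 5; profit = -$69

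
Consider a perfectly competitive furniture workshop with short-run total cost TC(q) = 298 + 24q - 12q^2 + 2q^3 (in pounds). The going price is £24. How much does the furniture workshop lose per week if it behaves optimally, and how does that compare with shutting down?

AVC = 24 - 12q + 2q^2 has its minimum £6 at q = 3; price £24 clears that bar, so the firm operates.
With MC = 24 - 24q + 6q^2, P = MC on the upward-sloping part at q* = 4.
TR = 24·4 = 96. TC = 298 + 32 = 330. Profit = 96 − 330 = -£234.
That loss of £234 beats the £298 the firm would lose by shutting down; producing recovers £64 of fixed cost.

Profit = -£234 at q = 4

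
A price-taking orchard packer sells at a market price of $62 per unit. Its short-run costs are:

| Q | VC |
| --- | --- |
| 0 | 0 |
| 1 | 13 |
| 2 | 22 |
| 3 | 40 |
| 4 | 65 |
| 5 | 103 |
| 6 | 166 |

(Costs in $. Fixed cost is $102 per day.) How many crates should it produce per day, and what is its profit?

Q = 5; profit = $105

Compute π = P·Q − TC at each output: Q=0: -102; Q=1: -53; Q=2: 0; Q=3: 44; Q=4: 81; Q=5: 105; Q=6: 104.
Profit is maximized at Q = 5. AVC there is 103/5 = $20.60 ≤ P, so producing beats shutting down (which would give -$102).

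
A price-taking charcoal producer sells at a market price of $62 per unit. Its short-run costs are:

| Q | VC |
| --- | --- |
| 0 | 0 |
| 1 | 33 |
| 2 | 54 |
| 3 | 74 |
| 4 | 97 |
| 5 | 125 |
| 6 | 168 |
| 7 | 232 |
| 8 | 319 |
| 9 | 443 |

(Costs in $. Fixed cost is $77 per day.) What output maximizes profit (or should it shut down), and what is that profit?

Compute π = P·Q − TC at each output: Q=0: -77; Q=1: -48; Q=2: -7; Q=3: 35; Q=4: 74; Q=5: 108; Q=6: 127; Q=7: 125; Q=8: 100; Q=9: 38.
Profit is maximized at Q = 6. AVC there is 168/6 = $28 ≤ P, so producing beats shutting down (which would give -$77).

Q = 6; profit = $127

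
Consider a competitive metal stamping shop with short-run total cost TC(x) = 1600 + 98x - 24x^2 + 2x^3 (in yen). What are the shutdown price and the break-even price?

AVC = 98 - 24x + 2x^2; minimized at x = 6, giving min AVC = ¥26. That is the shutdown price.
ATC = 1600/x + 98 - 24x + 2x^2. Setting dATC/dx = −1600/x^2 − 24 + 4x = 0 gives x = 10 (since 4·10^3 − 24·10^2 = 1600).
min ATC = 1600/10 + 98 − 24·10 + 2·10^2 = ¥218. That is the break-even price.
Between these two prices the firm operates at a loss; above ¥218 it earns a profit.

Shutdown price = ¥26; break-even price = ¥218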